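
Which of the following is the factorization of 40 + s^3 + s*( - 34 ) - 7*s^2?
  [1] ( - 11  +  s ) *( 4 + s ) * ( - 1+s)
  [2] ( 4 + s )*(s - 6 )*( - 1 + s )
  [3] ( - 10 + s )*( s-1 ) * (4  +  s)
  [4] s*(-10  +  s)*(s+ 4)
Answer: 3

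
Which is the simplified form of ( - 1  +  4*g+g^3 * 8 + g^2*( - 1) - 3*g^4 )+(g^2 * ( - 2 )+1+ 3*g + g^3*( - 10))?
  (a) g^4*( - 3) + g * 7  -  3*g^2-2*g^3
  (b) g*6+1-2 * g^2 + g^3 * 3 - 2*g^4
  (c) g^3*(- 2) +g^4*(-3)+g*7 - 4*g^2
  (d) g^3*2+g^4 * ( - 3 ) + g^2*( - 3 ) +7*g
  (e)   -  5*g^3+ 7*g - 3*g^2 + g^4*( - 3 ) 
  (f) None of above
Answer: a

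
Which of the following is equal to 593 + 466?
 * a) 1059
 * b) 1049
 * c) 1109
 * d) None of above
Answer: a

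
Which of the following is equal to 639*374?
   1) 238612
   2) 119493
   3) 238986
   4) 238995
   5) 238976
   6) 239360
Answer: 3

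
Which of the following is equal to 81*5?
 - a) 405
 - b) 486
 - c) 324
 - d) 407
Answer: a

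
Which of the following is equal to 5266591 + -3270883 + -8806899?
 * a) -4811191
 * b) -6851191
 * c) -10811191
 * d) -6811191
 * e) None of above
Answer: d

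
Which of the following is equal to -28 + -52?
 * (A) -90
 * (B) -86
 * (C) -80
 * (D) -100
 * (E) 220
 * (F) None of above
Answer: C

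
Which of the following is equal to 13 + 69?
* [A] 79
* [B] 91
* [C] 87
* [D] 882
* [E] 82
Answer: E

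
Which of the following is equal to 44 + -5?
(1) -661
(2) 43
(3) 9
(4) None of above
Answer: 4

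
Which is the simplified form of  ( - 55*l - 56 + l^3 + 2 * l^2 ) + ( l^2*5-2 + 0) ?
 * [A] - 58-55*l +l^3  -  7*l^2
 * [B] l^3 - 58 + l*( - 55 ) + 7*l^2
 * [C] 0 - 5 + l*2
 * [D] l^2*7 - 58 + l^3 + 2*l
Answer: B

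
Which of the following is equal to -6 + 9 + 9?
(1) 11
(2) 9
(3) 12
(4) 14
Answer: 3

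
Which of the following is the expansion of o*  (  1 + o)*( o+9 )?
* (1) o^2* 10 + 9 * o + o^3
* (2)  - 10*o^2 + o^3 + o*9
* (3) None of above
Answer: 1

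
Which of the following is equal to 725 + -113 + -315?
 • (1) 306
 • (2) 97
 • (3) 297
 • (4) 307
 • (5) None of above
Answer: 3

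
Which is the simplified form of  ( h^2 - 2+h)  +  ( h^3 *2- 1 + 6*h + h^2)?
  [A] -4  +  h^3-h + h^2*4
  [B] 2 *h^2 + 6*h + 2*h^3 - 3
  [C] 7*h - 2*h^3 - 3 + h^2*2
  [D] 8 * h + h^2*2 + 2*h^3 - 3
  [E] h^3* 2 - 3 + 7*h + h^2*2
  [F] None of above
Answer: E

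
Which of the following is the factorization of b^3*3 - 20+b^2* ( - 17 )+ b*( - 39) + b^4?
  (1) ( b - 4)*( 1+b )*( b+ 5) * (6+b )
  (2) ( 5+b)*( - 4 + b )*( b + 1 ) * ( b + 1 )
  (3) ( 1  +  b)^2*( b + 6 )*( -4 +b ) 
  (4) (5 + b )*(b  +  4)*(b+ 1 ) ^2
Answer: 2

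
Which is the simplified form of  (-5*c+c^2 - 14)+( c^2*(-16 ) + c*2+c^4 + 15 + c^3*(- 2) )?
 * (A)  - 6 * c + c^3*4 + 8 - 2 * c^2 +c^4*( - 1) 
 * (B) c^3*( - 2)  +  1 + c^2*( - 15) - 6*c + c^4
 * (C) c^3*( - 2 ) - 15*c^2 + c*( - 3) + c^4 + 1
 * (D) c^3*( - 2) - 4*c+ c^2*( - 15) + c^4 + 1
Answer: C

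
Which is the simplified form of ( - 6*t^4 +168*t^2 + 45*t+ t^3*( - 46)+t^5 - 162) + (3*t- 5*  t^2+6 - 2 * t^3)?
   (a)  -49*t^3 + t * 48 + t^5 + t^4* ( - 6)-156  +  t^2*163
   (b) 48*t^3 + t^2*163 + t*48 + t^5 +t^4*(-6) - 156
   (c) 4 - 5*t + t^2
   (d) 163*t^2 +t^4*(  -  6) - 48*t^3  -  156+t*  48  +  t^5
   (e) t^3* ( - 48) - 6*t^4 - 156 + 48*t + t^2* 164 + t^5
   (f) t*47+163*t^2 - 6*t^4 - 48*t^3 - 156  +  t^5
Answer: d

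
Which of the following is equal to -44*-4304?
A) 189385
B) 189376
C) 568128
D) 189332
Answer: B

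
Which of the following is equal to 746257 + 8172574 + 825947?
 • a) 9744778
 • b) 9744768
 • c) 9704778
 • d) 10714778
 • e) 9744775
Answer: a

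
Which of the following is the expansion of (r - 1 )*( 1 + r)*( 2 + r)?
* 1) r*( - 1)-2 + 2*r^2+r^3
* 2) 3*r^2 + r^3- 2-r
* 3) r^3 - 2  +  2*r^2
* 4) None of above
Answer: 1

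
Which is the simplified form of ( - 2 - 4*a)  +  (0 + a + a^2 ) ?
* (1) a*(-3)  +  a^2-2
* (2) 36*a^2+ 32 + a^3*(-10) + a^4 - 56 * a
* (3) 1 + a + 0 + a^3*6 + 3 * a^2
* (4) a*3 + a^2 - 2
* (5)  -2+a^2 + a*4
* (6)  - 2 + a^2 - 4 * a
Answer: 1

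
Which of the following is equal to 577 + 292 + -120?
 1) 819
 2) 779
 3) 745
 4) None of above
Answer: 4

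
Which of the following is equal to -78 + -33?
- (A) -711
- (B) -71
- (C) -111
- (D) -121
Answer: C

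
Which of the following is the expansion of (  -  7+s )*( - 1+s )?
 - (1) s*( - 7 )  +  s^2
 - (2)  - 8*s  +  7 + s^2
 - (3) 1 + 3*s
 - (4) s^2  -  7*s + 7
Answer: 2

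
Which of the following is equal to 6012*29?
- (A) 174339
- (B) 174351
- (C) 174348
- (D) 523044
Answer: C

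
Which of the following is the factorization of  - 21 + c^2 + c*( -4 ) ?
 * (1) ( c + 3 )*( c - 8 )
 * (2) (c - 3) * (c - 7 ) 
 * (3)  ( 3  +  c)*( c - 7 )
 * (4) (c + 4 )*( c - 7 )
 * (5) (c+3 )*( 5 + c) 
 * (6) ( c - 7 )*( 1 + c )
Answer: 3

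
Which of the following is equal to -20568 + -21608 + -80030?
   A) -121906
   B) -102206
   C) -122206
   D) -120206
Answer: C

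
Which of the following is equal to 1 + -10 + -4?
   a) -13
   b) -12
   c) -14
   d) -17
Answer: a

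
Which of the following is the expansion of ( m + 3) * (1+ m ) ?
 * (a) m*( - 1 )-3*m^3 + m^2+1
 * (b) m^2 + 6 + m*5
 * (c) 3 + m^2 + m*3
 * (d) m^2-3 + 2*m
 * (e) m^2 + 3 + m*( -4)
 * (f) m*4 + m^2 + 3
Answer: f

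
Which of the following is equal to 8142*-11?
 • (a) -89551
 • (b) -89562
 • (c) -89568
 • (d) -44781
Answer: b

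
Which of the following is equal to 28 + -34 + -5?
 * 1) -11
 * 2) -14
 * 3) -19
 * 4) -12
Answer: 1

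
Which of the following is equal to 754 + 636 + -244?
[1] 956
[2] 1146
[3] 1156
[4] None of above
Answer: 2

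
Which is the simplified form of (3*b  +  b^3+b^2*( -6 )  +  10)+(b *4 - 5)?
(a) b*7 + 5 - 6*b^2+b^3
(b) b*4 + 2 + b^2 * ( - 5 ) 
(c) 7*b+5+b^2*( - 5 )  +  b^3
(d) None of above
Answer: a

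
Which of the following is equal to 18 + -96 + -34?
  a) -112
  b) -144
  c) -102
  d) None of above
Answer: a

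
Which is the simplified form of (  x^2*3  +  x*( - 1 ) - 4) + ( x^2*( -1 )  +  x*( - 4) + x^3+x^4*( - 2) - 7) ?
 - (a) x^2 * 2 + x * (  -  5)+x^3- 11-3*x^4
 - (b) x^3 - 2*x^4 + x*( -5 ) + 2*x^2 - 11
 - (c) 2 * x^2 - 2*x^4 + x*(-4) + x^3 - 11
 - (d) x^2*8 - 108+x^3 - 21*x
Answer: b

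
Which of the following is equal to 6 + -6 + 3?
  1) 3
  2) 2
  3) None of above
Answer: 1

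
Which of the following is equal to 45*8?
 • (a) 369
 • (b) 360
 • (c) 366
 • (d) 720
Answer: b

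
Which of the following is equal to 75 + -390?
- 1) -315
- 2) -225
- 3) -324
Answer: 1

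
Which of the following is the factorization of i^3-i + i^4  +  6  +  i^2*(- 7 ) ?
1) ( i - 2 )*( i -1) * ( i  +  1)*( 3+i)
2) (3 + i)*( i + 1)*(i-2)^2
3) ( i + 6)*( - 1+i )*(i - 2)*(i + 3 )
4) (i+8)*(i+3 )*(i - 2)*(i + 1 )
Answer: 1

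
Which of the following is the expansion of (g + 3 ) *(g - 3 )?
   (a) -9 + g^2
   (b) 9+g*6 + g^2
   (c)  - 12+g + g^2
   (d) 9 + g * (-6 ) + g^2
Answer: a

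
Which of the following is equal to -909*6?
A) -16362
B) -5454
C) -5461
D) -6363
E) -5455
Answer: B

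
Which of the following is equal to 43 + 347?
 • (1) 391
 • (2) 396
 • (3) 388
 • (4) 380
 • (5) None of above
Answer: 5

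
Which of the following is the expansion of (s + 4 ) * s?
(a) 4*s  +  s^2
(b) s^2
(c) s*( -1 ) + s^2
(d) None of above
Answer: a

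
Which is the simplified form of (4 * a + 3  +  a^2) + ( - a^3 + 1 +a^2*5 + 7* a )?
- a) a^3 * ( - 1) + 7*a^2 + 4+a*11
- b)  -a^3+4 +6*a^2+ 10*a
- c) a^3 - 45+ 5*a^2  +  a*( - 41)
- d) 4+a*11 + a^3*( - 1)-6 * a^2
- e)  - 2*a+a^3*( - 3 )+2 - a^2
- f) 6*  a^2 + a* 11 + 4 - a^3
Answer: f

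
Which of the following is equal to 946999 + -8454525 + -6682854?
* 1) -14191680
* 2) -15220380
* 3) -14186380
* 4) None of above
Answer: 4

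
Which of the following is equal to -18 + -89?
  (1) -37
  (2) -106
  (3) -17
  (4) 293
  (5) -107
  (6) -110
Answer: 5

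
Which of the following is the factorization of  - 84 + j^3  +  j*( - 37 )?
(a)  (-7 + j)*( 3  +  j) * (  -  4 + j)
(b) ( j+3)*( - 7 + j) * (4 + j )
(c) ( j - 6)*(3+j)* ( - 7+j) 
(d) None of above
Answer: b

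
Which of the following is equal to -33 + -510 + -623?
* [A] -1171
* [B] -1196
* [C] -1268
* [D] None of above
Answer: D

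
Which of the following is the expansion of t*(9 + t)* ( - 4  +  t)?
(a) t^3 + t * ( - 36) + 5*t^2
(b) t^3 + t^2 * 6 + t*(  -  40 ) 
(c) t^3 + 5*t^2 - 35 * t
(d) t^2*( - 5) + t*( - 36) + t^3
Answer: a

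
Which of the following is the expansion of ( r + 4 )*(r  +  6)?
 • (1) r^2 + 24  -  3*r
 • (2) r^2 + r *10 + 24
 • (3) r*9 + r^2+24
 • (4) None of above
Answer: 2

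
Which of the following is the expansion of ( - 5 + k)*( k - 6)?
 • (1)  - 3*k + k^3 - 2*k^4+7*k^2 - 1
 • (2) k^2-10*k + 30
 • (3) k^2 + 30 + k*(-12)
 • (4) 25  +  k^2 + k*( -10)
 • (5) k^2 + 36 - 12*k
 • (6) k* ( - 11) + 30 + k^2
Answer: 6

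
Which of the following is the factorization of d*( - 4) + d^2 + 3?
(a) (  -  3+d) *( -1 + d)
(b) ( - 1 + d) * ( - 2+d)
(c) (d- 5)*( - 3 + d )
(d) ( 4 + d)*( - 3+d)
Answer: a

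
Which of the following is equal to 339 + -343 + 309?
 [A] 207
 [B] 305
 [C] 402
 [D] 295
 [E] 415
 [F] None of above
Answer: B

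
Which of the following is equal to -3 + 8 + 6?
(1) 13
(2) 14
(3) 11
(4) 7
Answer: 3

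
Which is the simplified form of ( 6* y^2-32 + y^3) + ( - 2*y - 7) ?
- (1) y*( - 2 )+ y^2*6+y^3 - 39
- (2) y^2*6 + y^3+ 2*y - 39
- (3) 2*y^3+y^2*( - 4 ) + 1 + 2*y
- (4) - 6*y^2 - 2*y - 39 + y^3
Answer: 1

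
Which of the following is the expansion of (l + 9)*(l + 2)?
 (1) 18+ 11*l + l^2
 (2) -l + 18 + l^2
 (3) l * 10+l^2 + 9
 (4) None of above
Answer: 1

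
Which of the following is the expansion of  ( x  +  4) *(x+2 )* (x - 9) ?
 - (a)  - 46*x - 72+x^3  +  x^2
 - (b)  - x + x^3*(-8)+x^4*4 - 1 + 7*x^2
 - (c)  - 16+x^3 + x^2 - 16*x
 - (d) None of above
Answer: d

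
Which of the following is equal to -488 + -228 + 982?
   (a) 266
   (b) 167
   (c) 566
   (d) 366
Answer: a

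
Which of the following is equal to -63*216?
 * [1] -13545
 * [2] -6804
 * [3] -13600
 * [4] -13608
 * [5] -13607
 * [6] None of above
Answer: 4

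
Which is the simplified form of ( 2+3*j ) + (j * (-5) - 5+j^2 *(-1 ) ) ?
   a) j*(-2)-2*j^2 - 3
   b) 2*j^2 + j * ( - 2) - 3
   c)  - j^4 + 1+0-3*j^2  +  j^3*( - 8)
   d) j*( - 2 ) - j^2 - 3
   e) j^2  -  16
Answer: d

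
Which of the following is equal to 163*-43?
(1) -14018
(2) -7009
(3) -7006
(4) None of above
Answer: 2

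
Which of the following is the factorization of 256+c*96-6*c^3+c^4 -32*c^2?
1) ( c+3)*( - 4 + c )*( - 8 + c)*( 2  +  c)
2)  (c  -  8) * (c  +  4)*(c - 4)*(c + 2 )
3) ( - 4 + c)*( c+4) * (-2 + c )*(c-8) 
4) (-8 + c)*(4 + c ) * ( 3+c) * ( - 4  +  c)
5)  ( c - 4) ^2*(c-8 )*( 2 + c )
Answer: 2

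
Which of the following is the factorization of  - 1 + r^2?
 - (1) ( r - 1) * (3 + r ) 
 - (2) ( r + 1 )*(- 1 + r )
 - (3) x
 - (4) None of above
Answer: 2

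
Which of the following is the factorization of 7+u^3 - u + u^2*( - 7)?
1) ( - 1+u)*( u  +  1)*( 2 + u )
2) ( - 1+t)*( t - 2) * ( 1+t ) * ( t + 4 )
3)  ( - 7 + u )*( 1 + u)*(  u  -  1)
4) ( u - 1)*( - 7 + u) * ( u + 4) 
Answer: 3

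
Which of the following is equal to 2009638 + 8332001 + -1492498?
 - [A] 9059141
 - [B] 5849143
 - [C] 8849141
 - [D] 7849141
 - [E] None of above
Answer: C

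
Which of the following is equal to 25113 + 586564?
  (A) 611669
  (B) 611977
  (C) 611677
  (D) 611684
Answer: C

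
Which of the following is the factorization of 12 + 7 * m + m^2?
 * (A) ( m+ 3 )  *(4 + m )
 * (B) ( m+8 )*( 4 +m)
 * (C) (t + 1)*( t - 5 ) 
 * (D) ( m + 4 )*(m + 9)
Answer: A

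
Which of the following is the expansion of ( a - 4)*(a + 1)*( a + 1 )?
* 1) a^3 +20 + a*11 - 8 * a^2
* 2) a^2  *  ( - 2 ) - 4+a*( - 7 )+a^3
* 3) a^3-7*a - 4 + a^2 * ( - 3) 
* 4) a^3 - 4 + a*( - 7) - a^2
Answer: 2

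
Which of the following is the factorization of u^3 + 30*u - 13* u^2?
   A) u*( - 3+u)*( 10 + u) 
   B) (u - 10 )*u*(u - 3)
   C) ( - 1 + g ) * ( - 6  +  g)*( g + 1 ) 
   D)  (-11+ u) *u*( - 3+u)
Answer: B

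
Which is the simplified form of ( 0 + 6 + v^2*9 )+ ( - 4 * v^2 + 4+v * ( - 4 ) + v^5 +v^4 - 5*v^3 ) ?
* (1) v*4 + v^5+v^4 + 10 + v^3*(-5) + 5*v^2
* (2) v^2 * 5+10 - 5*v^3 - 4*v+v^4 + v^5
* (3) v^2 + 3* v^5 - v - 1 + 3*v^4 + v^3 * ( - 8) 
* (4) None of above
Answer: 2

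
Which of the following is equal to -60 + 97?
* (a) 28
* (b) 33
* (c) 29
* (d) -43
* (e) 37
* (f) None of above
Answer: e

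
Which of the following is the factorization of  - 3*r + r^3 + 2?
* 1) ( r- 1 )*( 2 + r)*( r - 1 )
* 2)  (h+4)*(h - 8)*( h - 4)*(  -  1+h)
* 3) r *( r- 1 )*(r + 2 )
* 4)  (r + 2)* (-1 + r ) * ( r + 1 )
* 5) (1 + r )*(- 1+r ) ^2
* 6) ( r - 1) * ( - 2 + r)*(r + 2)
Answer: 1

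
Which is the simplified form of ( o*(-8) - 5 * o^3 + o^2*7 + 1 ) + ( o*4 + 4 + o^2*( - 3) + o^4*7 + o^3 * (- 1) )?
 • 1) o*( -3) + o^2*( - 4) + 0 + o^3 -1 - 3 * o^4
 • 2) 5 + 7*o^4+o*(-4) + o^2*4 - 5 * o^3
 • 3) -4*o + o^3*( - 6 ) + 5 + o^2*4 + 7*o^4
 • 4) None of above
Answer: 3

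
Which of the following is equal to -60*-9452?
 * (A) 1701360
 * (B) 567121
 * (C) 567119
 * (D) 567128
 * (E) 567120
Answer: E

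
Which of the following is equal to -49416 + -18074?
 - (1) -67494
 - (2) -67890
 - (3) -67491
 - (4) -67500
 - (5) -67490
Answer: 5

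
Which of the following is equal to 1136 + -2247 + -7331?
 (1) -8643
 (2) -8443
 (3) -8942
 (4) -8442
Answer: 4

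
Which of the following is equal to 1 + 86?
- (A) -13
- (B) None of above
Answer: B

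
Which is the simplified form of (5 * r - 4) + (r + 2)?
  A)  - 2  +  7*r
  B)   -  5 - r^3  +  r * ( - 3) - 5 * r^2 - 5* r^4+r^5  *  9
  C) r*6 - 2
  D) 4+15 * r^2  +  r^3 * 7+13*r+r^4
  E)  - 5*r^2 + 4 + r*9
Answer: C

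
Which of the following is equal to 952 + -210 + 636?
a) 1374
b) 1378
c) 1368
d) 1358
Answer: b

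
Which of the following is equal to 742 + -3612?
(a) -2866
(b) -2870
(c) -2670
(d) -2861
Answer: b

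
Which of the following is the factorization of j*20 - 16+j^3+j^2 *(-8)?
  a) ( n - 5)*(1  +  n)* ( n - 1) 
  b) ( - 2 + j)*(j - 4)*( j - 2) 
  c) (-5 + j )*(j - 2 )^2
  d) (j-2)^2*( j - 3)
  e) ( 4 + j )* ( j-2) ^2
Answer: b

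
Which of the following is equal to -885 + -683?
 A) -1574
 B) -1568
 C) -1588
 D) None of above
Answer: B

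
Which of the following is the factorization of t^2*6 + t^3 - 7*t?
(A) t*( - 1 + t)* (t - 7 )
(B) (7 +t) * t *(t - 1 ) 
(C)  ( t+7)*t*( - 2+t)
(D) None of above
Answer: B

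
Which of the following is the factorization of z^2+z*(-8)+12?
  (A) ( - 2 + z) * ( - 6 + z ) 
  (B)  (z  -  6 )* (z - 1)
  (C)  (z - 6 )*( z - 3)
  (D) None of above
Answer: A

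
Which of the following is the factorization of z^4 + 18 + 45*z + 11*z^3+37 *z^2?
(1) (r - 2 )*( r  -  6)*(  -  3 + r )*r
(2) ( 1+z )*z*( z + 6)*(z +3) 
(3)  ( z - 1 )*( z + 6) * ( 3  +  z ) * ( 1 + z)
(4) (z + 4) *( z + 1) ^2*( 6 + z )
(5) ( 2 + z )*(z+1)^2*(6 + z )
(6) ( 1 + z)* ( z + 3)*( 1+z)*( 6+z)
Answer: 6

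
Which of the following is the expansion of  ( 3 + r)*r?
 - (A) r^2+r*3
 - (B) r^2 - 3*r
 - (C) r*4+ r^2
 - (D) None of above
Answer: A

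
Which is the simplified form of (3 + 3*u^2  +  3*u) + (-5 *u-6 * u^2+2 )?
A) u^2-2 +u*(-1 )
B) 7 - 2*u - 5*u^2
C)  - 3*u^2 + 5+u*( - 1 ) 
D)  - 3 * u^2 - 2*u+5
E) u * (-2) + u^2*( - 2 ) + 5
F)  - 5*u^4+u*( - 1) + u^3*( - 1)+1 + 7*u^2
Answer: D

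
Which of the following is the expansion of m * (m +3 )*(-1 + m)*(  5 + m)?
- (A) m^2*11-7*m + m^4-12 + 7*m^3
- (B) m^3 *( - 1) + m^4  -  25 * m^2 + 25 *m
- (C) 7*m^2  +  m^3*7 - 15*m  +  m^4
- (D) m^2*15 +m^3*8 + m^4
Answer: C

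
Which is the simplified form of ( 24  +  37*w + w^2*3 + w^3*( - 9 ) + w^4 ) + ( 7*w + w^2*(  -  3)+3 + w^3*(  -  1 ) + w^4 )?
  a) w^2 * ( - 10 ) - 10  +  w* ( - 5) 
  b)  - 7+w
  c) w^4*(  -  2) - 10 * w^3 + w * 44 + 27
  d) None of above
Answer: d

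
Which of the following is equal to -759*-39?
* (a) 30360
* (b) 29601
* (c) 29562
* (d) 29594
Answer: b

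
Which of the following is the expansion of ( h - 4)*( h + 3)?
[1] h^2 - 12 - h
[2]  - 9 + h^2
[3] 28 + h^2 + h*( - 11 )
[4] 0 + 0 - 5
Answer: 1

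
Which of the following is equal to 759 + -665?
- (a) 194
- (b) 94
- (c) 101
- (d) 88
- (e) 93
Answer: b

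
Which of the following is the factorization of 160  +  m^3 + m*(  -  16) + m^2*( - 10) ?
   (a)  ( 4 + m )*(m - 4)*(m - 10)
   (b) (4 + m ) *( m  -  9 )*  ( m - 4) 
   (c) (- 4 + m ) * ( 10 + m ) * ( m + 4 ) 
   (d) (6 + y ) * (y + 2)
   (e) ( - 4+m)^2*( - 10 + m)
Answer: a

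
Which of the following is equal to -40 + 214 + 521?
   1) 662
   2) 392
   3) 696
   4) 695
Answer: 4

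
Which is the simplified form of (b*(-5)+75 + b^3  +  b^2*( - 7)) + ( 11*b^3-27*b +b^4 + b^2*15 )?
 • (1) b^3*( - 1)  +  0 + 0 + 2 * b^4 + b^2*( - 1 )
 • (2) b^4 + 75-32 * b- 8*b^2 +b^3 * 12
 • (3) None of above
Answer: 3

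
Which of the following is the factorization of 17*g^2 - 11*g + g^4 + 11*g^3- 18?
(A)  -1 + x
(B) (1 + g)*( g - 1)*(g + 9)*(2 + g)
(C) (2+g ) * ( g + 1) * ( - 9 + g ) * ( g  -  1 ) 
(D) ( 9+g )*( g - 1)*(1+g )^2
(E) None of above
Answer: B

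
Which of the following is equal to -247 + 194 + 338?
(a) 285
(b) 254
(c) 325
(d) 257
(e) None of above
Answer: a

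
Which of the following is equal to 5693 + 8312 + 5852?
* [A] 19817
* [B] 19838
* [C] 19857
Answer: C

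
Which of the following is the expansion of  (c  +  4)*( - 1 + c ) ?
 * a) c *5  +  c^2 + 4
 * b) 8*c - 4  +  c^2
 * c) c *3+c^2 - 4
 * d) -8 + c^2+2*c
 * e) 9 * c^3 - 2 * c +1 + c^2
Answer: c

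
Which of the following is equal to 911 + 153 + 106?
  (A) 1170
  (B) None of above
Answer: A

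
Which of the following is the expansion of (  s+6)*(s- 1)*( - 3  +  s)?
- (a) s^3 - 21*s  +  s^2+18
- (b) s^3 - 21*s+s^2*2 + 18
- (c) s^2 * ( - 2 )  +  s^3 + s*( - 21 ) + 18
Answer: b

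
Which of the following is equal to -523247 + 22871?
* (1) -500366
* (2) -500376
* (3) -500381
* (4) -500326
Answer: 2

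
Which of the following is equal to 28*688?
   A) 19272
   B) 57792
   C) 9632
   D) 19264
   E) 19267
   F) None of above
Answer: D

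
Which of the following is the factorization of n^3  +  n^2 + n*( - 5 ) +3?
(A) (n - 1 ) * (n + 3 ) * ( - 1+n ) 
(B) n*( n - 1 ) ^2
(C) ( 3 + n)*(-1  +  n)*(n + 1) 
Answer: A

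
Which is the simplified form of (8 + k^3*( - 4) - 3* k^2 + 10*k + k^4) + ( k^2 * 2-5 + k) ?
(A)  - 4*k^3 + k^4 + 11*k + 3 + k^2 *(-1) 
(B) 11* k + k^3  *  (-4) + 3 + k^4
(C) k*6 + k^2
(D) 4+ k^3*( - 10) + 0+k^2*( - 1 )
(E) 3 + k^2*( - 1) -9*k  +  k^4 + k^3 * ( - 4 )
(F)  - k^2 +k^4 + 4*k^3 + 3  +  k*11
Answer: A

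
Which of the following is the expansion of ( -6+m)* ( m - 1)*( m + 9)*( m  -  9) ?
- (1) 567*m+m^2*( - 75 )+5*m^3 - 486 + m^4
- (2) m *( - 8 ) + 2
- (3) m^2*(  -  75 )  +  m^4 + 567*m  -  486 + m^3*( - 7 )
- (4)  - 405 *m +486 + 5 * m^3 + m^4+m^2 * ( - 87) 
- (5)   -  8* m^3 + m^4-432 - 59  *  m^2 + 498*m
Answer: 3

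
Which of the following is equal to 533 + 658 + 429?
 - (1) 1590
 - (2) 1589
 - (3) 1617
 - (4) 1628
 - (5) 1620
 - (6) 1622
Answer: 5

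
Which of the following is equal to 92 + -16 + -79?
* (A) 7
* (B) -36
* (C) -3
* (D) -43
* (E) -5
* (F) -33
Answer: C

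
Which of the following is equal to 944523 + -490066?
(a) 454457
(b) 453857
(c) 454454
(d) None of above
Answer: a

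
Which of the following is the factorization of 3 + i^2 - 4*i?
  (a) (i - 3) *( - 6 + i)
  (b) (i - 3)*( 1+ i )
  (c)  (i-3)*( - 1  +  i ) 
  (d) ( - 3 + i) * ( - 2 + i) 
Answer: c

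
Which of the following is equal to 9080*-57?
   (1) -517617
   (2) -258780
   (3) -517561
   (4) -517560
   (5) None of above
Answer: 4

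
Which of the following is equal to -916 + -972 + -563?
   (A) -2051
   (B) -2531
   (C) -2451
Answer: C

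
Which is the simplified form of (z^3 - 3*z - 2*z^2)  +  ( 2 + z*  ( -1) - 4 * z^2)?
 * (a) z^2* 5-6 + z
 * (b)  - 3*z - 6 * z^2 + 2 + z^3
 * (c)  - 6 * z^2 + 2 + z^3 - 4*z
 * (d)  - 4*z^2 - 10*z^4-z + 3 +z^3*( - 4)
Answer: c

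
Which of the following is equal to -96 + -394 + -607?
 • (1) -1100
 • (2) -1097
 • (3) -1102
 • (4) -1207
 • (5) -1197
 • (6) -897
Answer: 2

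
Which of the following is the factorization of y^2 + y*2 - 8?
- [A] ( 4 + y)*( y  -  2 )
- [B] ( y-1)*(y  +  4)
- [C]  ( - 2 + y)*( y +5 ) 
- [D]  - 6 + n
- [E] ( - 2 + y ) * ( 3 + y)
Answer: A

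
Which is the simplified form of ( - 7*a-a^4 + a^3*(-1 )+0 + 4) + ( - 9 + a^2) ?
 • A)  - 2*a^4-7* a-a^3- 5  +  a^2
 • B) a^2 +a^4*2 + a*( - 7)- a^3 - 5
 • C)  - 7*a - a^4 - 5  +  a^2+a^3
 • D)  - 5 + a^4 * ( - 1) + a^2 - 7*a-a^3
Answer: D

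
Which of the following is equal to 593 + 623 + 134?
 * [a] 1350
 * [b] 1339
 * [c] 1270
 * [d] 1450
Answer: a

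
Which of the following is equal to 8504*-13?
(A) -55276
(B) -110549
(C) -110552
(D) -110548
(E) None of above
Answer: C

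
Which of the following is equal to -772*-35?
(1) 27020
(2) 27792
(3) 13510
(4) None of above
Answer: 1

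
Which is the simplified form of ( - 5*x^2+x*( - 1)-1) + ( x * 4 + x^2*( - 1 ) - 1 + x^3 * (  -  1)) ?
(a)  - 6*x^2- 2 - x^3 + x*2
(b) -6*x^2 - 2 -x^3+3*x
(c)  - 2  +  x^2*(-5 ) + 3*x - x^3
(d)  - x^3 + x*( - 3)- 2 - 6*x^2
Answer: b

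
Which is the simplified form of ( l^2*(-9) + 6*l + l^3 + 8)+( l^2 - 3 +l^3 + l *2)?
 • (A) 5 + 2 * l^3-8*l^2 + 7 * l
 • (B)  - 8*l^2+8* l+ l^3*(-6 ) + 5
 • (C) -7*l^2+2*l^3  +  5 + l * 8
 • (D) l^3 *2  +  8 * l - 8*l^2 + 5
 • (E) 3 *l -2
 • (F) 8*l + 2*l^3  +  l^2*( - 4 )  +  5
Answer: D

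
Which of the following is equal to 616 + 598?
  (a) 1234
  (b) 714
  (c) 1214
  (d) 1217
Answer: c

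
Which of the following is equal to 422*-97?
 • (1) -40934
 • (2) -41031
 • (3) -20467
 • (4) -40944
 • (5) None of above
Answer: 1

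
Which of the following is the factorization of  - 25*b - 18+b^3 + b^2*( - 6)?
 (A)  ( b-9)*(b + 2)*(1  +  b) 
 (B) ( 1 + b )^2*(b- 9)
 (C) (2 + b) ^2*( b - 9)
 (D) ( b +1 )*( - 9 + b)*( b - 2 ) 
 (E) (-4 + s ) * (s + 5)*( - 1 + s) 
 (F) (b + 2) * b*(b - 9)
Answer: A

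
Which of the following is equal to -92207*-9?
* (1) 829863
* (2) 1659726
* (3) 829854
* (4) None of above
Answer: 1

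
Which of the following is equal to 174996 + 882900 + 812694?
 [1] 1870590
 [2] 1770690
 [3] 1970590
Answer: 1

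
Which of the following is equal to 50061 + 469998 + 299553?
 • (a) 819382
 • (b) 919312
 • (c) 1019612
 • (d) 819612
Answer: d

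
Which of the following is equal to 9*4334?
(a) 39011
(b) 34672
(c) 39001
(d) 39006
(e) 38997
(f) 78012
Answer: d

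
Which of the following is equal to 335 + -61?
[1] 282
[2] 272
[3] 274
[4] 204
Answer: 3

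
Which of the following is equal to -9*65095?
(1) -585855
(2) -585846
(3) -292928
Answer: 1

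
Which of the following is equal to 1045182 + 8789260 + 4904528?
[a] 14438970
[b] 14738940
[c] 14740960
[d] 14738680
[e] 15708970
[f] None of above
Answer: f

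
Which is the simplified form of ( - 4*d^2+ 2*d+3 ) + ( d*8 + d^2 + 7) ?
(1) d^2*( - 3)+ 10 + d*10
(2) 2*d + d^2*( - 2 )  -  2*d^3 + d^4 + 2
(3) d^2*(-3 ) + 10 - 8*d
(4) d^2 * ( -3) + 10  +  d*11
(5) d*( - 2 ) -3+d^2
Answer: 1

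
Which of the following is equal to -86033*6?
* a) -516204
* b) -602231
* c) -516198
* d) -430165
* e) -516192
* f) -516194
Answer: c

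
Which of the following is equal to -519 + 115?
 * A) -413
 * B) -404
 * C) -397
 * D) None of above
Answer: B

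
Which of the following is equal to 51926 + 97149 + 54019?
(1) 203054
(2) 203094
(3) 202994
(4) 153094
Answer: 2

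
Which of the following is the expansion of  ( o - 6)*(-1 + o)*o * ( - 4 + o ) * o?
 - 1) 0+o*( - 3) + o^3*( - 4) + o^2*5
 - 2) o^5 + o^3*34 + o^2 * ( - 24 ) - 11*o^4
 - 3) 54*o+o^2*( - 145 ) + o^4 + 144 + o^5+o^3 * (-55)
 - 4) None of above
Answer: 2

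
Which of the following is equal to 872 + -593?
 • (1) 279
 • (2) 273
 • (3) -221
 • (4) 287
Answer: 1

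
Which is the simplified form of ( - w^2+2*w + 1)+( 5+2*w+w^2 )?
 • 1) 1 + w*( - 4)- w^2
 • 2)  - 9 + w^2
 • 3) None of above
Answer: 3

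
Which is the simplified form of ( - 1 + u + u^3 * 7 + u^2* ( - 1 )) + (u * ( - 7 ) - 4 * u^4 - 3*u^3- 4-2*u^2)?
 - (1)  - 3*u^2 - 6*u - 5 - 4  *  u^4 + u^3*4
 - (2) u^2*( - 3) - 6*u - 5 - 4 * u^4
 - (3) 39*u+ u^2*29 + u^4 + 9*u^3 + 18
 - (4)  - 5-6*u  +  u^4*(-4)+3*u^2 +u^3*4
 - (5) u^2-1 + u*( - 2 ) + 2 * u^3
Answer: 1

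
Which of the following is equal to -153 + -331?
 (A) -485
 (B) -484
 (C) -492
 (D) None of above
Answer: B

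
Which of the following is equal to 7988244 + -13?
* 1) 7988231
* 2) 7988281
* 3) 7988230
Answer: 1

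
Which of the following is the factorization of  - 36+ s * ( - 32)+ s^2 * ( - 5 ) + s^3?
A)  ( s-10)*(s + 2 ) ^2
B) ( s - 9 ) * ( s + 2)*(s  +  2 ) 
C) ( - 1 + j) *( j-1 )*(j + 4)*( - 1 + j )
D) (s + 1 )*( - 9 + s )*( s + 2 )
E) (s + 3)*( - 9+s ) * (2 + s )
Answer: B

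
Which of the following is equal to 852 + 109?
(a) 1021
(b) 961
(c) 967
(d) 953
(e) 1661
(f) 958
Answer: b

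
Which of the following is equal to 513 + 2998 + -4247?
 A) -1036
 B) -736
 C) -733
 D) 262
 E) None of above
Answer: B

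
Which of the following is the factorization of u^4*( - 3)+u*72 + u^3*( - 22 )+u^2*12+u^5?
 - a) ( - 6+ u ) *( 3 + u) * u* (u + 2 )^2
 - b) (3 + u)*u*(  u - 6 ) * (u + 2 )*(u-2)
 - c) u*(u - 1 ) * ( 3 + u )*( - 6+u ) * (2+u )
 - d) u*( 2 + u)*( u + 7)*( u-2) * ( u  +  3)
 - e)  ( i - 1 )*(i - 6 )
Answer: b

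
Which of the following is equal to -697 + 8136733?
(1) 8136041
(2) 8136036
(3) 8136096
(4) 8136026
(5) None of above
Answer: 2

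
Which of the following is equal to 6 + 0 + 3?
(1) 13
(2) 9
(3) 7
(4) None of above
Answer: 2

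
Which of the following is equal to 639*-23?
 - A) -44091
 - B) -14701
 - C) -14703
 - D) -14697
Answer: D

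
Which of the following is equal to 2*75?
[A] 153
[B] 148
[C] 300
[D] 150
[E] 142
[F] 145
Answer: D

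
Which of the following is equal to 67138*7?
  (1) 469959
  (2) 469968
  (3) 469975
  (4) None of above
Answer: 4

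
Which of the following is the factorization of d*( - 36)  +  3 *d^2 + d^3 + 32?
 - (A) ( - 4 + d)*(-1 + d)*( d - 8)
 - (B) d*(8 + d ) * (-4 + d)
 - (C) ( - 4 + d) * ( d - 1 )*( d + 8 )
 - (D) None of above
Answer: C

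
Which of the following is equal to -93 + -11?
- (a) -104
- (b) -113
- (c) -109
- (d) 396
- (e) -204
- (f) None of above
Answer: a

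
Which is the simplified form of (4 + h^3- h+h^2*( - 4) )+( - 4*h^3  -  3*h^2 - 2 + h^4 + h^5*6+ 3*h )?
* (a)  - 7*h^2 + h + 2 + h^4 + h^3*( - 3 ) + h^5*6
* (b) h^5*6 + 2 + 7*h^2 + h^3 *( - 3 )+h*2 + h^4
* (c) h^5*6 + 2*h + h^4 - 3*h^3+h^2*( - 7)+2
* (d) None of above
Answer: c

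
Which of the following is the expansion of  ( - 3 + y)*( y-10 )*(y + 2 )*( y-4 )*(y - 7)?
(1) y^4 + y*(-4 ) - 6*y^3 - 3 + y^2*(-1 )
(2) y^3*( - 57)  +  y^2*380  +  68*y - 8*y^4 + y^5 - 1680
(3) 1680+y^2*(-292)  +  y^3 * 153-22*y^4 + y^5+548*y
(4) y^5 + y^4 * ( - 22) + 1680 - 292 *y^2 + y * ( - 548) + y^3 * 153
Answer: 4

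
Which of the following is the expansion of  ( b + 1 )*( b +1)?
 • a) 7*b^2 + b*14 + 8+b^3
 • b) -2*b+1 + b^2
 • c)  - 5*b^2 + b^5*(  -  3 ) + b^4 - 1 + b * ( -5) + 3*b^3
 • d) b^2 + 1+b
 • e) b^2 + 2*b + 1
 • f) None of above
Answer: e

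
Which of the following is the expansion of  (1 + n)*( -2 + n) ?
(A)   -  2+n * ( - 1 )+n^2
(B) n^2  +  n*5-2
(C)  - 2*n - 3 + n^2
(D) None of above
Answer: A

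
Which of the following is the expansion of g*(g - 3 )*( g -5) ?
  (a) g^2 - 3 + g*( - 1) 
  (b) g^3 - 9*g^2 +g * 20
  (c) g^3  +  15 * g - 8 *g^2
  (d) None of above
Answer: c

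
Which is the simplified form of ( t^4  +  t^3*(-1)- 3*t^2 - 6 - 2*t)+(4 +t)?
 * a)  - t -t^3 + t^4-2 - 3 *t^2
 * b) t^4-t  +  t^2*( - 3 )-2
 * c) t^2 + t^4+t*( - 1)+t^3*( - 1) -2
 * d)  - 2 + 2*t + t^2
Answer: a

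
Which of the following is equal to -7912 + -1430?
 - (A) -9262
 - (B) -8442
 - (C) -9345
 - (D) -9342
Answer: D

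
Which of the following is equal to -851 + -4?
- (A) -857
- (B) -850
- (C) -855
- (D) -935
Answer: C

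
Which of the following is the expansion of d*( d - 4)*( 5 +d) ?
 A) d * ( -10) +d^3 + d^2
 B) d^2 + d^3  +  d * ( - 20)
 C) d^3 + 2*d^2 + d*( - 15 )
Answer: B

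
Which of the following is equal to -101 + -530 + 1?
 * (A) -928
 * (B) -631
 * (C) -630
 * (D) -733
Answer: C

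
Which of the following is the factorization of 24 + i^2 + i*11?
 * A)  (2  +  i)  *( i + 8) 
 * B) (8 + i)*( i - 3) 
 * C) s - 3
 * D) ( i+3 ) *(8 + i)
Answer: D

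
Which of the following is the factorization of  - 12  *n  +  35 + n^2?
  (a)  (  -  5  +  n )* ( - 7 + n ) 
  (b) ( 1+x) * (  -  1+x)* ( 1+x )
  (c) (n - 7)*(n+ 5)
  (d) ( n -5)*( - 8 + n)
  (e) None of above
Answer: a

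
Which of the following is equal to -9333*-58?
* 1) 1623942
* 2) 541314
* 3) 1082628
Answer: 2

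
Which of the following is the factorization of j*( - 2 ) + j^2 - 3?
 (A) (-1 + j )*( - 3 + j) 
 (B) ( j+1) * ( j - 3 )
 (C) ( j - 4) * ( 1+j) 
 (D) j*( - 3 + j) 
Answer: B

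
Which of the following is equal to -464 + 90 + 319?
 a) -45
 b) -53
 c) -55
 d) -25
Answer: c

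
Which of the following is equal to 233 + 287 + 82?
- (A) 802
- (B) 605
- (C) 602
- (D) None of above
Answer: C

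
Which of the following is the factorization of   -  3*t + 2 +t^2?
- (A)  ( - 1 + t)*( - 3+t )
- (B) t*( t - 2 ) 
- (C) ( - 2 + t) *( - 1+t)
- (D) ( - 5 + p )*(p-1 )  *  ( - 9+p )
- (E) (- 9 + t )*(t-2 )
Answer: C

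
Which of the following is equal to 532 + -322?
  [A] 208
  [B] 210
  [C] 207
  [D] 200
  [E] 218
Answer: B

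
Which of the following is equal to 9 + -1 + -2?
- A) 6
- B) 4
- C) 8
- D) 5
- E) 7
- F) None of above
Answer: A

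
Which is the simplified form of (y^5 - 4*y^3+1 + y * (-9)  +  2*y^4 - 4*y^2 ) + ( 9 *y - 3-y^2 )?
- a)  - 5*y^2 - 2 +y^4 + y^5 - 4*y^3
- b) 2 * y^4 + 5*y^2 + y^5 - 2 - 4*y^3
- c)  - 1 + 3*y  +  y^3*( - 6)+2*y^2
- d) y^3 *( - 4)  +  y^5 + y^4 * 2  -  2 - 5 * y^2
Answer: d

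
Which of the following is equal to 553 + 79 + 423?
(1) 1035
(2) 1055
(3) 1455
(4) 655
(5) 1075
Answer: 2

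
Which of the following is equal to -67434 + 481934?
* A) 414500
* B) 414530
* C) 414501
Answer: A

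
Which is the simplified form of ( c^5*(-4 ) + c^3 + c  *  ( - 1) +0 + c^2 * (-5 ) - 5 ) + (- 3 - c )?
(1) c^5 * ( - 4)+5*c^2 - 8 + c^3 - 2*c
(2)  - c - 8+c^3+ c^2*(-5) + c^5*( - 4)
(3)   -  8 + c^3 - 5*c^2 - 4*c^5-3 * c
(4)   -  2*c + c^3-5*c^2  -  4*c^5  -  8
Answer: 4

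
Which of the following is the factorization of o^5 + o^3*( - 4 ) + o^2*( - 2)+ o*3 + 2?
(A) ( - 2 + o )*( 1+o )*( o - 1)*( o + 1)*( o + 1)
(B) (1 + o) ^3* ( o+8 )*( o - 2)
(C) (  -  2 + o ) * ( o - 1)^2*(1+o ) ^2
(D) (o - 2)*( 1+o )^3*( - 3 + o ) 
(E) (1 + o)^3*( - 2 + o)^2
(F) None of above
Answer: A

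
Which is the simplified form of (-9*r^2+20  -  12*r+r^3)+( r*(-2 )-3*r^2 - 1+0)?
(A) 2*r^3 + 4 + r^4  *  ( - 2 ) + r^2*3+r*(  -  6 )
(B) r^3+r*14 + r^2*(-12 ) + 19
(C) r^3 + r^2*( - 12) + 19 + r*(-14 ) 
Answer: C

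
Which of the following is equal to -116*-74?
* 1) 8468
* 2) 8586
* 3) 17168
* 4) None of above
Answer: 4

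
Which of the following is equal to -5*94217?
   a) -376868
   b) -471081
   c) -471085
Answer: c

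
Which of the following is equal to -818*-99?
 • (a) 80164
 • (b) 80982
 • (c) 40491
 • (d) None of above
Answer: b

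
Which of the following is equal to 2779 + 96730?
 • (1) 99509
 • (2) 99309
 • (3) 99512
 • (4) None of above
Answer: 1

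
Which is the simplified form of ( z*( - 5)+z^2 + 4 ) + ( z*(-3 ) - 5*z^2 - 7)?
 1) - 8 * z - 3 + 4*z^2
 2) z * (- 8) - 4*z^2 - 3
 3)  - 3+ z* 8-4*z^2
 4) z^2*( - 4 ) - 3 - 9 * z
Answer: 2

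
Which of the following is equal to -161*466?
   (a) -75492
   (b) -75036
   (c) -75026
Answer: c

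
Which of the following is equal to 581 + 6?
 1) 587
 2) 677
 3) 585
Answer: 1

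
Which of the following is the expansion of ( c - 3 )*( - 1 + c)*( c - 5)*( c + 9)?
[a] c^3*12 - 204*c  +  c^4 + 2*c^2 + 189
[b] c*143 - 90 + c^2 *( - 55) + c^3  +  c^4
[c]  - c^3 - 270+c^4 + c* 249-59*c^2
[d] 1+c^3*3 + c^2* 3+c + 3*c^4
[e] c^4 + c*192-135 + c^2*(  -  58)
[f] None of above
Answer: e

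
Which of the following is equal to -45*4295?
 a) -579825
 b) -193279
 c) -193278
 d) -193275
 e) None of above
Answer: d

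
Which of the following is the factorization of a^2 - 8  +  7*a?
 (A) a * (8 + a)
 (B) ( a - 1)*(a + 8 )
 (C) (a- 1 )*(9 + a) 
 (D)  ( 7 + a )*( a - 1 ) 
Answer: B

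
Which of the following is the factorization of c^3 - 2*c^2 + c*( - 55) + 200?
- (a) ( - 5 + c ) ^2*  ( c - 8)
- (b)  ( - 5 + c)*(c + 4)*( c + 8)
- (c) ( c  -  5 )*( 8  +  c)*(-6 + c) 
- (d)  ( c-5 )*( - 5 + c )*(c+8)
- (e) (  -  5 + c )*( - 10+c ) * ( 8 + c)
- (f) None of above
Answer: d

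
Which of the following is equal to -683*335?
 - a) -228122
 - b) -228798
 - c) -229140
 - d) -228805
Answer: d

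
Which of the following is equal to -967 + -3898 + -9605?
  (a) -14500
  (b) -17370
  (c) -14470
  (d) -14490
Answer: c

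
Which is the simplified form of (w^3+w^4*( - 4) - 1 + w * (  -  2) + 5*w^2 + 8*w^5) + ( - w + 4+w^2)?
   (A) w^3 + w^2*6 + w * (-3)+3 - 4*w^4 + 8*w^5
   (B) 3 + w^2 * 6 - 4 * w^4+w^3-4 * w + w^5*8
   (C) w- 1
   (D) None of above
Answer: A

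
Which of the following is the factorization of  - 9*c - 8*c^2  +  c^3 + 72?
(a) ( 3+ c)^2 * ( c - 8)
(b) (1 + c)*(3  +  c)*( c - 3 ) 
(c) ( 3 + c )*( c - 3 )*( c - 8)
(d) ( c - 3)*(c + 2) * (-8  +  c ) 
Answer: c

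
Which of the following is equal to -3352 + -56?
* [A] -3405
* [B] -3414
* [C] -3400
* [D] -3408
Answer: D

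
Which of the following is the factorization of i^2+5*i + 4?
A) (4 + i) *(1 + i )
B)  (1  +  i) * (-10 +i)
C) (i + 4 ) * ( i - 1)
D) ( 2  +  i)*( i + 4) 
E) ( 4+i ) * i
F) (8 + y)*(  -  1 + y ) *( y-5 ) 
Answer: A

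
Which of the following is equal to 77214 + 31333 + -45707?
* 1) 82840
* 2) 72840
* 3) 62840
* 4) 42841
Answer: 3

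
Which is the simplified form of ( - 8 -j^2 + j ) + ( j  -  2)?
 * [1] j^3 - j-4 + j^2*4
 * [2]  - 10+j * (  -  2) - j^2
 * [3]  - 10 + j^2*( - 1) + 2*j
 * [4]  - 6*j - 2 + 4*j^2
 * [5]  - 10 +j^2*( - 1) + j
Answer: 3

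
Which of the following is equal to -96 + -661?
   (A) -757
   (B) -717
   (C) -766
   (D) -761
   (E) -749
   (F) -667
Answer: A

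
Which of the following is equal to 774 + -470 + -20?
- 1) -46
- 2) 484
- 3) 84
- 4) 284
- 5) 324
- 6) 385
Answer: 4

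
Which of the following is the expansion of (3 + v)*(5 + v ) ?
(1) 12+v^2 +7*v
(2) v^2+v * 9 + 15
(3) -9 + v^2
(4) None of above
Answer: 4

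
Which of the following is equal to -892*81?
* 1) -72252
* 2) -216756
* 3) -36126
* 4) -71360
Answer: 1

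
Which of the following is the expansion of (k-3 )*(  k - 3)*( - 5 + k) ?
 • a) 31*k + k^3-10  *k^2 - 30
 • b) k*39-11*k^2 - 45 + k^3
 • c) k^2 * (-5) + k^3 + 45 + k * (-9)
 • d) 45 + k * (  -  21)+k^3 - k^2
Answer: b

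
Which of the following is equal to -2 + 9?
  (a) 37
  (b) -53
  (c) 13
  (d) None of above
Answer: d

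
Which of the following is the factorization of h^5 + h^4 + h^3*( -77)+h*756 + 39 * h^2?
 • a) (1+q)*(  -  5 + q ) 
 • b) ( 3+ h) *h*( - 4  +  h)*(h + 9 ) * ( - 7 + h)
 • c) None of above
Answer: b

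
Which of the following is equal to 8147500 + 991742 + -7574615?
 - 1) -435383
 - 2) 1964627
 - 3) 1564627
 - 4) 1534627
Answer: 3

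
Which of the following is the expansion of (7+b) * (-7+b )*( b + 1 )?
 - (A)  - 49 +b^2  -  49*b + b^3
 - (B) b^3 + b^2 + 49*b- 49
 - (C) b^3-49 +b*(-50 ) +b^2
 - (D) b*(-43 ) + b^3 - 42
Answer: A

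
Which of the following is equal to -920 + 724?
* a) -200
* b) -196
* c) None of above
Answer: b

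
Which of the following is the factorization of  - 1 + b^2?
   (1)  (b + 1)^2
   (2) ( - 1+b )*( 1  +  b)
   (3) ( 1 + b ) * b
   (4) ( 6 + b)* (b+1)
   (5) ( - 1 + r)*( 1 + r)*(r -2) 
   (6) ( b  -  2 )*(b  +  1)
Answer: 2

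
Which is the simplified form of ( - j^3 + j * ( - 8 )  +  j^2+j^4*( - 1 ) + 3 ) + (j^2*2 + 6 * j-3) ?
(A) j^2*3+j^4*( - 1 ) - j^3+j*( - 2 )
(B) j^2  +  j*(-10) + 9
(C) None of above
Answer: A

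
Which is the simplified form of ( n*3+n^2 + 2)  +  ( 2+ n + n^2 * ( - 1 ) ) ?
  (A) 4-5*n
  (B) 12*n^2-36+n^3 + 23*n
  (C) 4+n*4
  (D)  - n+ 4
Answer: C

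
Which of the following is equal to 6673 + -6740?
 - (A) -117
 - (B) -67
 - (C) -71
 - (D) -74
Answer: B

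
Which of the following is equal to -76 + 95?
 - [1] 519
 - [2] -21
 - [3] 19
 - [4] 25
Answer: 3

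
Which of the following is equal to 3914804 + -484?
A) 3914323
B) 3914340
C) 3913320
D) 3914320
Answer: D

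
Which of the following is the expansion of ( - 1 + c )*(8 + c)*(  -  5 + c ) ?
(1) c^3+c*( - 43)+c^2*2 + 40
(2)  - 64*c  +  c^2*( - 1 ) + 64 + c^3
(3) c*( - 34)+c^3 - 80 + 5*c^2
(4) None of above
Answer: 1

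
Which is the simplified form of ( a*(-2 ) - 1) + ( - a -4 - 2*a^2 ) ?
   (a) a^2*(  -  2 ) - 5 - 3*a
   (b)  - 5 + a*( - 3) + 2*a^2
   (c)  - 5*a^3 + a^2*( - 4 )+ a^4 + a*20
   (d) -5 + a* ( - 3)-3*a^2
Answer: a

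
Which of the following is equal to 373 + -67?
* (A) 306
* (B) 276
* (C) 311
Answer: A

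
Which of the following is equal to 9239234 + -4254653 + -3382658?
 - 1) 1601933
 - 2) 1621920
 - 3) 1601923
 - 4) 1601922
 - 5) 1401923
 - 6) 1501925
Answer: 3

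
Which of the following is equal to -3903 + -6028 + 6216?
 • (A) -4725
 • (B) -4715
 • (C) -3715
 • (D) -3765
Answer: C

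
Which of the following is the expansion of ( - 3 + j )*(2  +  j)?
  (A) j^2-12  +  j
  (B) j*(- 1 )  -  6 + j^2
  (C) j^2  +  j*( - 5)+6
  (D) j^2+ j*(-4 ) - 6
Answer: B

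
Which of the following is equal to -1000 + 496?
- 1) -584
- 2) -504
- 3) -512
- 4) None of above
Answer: 2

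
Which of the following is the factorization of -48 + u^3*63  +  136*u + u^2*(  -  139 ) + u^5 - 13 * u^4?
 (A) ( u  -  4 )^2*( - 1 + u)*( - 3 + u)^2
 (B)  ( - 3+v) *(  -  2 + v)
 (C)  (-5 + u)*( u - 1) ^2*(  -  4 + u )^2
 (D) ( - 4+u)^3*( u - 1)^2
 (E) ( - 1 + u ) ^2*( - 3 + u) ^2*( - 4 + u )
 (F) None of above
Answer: F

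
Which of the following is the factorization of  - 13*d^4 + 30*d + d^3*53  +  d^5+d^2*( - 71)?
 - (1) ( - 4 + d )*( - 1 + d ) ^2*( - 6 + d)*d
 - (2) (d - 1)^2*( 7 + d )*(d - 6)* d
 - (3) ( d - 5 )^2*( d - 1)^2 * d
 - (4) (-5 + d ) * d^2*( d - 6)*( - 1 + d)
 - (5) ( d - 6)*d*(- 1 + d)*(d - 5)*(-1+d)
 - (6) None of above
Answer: 5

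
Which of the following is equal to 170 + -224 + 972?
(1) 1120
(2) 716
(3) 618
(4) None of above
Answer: 4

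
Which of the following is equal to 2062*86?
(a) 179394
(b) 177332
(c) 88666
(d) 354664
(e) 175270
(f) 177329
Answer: b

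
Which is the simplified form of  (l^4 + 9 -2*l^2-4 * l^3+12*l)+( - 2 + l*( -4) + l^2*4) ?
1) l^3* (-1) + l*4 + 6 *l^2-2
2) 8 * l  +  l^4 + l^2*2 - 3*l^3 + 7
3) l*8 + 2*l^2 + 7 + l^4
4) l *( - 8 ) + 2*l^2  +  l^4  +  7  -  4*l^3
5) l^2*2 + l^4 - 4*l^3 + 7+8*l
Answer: 5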